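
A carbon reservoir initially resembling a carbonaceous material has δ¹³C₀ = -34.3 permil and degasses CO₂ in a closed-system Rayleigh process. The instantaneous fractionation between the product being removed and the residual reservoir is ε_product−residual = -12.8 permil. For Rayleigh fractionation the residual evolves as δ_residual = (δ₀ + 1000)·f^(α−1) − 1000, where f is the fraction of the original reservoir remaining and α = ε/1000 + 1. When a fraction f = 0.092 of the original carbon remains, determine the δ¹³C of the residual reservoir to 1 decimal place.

Rayleigh residual: δ_res = (δ₀ + 1000)·f^(α−1) − 1000
α = ε/1000 + 1 = 0.98720, so α − 1 = -0.01280
f^(α−1) = 0.092^(-0.01280) = 1.031012
δ_res = (-34.3 + 1000) × 1.031012 − 1000 = 995.648 − 1000 = -4.35 permil

-4.4 permil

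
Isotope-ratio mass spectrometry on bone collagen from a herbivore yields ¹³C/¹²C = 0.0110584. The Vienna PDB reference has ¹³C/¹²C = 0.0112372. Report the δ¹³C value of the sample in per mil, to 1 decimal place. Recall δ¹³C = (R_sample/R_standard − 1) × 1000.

-15.9 per mil

δ¹³C = (R_sample / R_standard − 1) × 1000
R_sample / R_standard = 0.0110584 / 0.0112372 = 0.984089
δ¹³C = (0.984089 − 1) × 1000 = -15.91 per mil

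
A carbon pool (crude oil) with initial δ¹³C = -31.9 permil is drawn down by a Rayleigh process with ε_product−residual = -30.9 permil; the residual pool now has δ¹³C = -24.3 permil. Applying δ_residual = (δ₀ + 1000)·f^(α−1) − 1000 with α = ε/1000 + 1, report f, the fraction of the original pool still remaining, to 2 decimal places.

α − 1 = ε/1000 = -0.0309
(δ_res + 1000)/(δ₀ + 1000) = (-24.3 + 1000)/(-31.9 + 1000) = 975.7/968.1 = 1.007850
f = 1.007850^(1/-0.0309) = exp(ln(1.007850)/-0.0309) = exp(0.00782/-0.0309)
f = exp(-0.2531) = 0.7764

0.78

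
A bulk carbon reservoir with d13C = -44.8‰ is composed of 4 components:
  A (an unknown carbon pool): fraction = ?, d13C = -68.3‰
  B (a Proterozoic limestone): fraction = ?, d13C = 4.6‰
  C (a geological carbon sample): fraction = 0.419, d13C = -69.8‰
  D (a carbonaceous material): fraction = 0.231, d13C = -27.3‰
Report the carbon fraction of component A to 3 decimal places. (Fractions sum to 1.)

0.149

Let f_A and f_B be the unknown fractions; fractions sum to 1 so f_A + f_B = 0.350.
Mass balance: Σ fᵢ·δᵢ = δ_bulk ⇒ f_A·(-68.3) + f_B·(4.6) = -44.8 − (-35.552) = -9.248
Substitute f_B = 0.350 − f_A:
f_A·(-68.3 − 4.6) = -9.248 − 0.350×(4.6) = -10.858
f_A = -10.858 / -72.9 = 0.1489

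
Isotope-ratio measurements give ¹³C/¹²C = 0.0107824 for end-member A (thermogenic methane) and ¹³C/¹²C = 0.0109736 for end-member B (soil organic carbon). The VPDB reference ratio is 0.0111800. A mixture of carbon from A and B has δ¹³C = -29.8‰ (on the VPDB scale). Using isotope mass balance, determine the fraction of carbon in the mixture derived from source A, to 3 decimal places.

δ_A = (0.0107824/0.0111800 − 1)×1000 = (0.964436 − 1)×1000 = -35.564‰
δ_B = (0.0109736/0.0111800 − 1)×1000 = (0.981538 − 1)×1000 = -18.462‰
f_A = (δ_mix − δ_B)/(δ_A − δ_B) = (-29.8 − (-18.462))/(-35.564 − (-18.462))
f_A = -11.338 / -17.102 = 0.6630

0.663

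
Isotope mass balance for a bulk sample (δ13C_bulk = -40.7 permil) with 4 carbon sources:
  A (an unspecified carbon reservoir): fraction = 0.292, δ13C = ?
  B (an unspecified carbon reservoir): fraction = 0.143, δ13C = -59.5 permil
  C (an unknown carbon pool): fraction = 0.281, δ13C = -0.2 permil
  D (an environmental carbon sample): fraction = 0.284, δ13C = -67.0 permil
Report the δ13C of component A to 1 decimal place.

Isotope mass balance: δ_bulk = Σ fᵢ·δᵢ.
-40.7 = 0.292×δ_A + 0.143×(-59.5) + 0.281×(-0.2) + 0.284×(-67.0)
0.292·δ_A = -40.7 − (-27.593) = -13.107
δ_A = -13.107 / 0.292 = -44.89 permil

-44.9 permil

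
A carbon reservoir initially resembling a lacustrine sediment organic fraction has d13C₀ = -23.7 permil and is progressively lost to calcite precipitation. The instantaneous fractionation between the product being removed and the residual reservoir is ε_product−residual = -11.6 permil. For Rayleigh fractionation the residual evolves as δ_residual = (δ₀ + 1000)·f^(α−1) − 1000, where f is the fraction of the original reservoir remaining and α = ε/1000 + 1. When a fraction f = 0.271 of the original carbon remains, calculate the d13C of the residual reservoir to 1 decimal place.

-8.8 permil

Rayleigh residual: δ_res = (δ₀ + 1000)·f^(α−1) − 1000
α = ε/1000 + 1 = 0.98840, so α − 1 = -0.01160
f^(α−1) = 0.271^(-0.01160) = 1.015261
δ_res = (-23.7 + 1000) × 1.015261 − 1000 = 991.199 − 1000 = -8.80 permil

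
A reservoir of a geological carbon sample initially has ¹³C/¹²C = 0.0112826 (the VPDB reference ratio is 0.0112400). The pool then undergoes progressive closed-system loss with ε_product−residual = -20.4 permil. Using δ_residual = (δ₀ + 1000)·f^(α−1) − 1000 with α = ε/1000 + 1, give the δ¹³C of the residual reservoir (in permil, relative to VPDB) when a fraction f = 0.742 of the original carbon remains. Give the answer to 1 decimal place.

9.9 permil

δ₀ = (0.0112826/0.0112400 − 1)×1000 = (1.003790 − 1)×1000 = 3.790 permil
α − 1 = ε/1000 = -0.0204
f^(α−1) = 0.742^(-0.0204) = 1.006106
δ_res = (3.790 + 1000) × 1.006106 − 1000 = 1009.919 − 1000 = 9.92 permil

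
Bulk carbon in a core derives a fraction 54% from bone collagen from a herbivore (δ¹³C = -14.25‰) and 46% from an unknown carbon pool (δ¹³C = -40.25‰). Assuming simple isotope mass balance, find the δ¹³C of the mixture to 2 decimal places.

-26.21‰

δ_mix = f_A·δ_A + f_B·δ_B
δ_mix = 0.54 × (-14.25) + 0.46 × (-40.25)
δ_mix = -7.695 + -18.515 = -26.210‰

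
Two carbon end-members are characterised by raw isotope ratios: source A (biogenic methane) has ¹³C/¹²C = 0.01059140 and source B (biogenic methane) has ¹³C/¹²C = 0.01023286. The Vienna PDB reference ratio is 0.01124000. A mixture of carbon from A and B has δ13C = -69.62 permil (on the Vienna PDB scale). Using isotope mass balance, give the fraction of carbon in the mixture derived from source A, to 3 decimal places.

0.626

δ_A = (0.01059140/0.01124000 − 1)×1000 = (0.942295 − 1)×1000 = -57.705 permil
δ_B = (0.01023286/0.01124000 − 1)×1000 = (0.910397 − 1)×1000 = -89.603 permil
f_A = (δ_mix − δ_B)/(δ_A − δ_B) = (-69.62 − (-89.603))/(-57.705 − (-89.603))
f_A = 19.983 / 31.899 = 0.6265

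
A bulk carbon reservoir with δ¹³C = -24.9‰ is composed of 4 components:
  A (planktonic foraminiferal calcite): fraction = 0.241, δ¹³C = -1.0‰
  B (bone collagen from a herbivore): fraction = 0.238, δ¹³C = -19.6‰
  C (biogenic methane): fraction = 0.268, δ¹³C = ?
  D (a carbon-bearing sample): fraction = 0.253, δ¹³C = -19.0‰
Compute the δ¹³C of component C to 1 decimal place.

Isotope mass balance: δ_bulk = Σ fᵢ·δᵢ.
-24.9 = 0.241×(-1.0) + 0.238×(-19.6) + 0.268×δ_C + 0.253×(-19.0)
0.268·δ_C = -24.9 − (-9.713) = -15.187
δ_C = -15.187 / 0.268 = -56.67‰

-56.7‰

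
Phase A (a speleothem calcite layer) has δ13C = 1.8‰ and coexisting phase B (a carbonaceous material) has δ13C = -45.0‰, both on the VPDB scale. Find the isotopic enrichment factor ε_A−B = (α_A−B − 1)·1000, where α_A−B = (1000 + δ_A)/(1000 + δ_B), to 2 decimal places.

α_A−B = (1000 + 1.8) / (1000 + -45.0) = 1001.8 / 955.0 = 1.049005
ε_A−B = (1.049005 − 1) × 1000 = 49.005‰
(The approximation ε ≈ δ_A − δ_B would give 46.8‰.)

49.01‰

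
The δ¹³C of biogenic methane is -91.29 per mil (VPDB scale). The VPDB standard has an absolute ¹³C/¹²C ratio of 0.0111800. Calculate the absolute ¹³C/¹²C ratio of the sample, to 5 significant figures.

R_sample = R_standard × (δ¹³C/1000 + 1)
R_sample = 0.0111800 × (-91.29/1000 + 1) = 0.0111800 × 0.908710
R_sample = 0.0101594

0.010159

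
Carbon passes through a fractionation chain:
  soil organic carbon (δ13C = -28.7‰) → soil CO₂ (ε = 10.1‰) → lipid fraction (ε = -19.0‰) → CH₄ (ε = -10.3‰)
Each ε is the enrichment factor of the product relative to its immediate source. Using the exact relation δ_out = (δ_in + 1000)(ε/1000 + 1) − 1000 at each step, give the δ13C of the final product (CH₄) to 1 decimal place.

step 1: δ = (-28.70 + 1000)·(10.1/1000 + 1) − 1000 = -18.89‰
step 2: δ = (-18.89 + 1000)·(-19.0/1000 + 1) − 1000 = -37.53‰
step 3: δ = (-37.53 + 1000)·(-10.3/1000 + 1) − 1000 = -47.44‰

-47.4‰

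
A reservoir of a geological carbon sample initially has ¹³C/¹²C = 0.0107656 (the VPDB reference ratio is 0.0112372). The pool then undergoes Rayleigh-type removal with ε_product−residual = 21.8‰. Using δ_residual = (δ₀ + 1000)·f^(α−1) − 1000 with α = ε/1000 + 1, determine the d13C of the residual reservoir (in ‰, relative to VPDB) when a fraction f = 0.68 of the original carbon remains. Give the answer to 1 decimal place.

δ₀ = (0.0107656/0.0112372 − 1)×1000 = (0.958032 − 1)×1000 = -41.968‰
α − 1 = ε/1000 = 0.0218
f^(α−1) = 0.68^(0.0218) = 0.991628
δ_res = (-41.968 + 1000) × 0.991628 − 1000 = 950.011 − 1000 = -49.99‰

-50.0‰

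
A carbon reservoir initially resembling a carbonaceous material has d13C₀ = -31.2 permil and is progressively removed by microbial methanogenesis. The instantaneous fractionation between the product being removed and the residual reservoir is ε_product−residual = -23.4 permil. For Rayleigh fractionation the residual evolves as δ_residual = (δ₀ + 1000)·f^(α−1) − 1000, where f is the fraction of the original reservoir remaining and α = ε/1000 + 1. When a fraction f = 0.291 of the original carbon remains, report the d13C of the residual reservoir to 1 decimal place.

-2.8 permil

Rayleigh residual: δ_res = (δ₀ + 1000)·f^(α−1) − 1000
α = ε/1000 + 1 = 0.97660, so α − 1 = -0.02340
f^(α−1) = 0.291^(-0.02340) = 1.029307
δ_res = (-31.2 + 1000) × 1.029307 − 1000 = 997.193 − 1000 = -2.81 permil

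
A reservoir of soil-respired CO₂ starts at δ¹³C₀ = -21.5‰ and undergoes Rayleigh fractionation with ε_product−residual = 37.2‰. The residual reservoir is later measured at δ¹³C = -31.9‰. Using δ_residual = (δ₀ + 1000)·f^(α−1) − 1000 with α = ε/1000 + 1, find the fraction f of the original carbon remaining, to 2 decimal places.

0.75

α − 1 = ε/1000 = 0.0372
(δ_res + 1000)/(δ₀ + 1000) = (-31.9 + 1000)/(-21.5 + 1000) = 968.1/978.5 = 0.989371
f = 0.989371^(1/0.0372) = exp(ln(0.989371)/0.0372) = exp(-0.01069/0.0372)
f = exp(-0.2872) = 0.7503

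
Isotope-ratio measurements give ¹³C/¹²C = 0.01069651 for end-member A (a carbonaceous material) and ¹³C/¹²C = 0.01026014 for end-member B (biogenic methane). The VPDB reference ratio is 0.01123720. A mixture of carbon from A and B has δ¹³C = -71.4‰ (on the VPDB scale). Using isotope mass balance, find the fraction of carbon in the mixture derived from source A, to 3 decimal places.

δ_A = (0.01069651/0.01123720 − 1)×1000 = (0.951884 − 1)×1000 = -48.116‰
δ_B = (0.01026014/0.01123720 − 1)×1000 = (0.913051 − 1)×1000 = -86.949‰
f_A = (δ_mix − δ_B)/(δ_A − δ_B) = (-71.4 − (-86.949))/(-48.116 − (-86.949))
f_A = 15.549 / 38.833 = 0.4004

0.400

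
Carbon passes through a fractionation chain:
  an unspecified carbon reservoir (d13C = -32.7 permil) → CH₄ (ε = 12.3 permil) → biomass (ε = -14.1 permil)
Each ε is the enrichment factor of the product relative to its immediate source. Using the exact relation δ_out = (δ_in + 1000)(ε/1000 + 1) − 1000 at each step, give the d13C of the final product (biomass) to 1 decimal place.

-34.6 permil

step 1: δ = (-32.70 + 1000)·(12.3/1000 + 1) − 1000 = -20.80 permil
step 2: δ = (-20.80 + 1000)·(-14.1/1000 + 1) − 1000 = -34.61 permil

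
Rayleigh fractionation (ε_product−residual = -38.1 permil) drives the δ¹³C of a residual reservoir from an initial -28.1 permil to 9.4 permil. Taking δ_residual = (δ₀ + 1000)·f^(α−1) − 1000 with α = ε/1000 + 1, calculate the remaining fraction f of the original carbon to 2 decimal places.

α − 1 = ε/1000 = -0.0381
(δ_res + 1000)/(δ₀ + 1000) = (9.4 + 1000)/(-28.1 + 1000) = 1009.4/971.9 = 1.038584
f = 1.038584^(1/-0.0381) = exp(ln(1.038584)/-0.0381) = exp(0.03786/-0.0381)
f = exp(-0.9937) = 0.3702

0.37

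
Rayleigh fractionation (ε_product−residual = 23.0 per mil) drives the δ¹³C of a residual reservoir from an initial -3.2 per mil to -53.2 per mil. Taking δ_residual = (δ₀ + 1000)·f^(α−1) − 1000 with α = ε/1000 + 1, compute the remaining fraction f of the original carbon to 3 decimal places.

0.107

α − 1 = ε/1000 = 0.0230
(δ_res + 1000)/(δ₀ + 1000) = (-53.2 + 1000)/(-3.2 + 1000) = 946.8/996.8 = 0.949839
f = 0.949839^(1/0.0230) = exp(ln(0.949839)/0.0230) = exp(-0.05146/0.0230)
f = exp(-2.2375) = 0.1067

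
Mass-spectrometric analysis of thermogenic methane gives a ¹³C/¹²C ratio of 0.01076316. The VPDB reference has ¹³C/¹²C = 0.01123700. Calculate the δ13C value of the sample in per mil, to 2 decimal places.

δ13C = (R_sample / R_standard − 1) × 1000
R_sample / R_standard = 0.01076316 / 0.01123700 = 0.957832
δ13C = (0.957832 − 1) × 1000 = -42.168 per mil

-42.17 per mil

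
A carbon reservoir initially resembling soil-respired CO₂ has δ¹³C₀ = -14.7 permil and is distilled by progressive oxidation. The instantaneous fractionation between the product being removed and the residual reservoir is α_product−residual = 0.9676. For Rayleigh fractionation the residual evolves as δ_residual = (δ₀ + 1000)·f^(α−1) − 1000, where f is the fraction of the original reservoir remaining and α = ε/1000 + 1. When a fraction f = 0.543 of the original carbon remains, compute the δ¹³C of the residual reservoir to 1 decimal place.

Rayleigh residual: δ_res = (δ₀ + 1000)·f^(α−1) − 1000
α − 1 = -0.03240
f^(α−1) = 0.543^(-0.03240) = 1.019982
δ_res = (-14.7 + 1000) × 1.019982 − 1000 = 1004.988 − 1000 = 4.99 permil

5.0 permil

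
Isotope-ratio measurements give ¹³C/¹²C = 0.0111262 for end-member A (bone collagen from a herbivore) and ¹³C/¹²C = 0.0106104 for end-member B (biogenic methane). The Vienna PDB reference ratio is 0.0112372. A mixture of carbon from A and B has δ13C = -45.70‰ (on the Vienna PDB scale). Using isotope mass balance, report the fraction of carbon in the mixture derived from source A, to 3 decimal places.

0.220

δ_A = (0.0111262/0.0112372 − 1)×1000 = (0.990122 − 1)×1000 = -9.878‰
δ_B = (0.0106104/0.0112372 − 1)×1000 = (0.944221 − 1)×1000 = -55.779‰
f_A = (δ_mix − δ_B)/(δ_A − δ_B) = (-45.70 − (-55.779))/(-9.878 − (-55.779))
f_A = 10.079 / 45.901 = 0.2196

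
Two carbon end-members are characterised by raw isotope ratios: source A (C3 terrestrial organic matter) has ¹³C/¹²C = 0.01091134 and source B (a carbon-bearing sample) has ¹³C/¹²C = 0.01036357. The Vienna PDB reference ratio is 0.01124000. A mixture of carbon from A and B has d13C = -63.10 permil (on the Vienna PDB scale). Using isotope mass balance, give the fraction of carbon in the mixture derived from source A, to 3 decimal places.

0.305

δ_A = (0.01091134/0.01124000 − 1)×1000 = (0.970760 − 1)×1000 = -29.240 permil
δ_B = (0.01036357/0.01124000 − 1)×1000 = (0.922026 − 1)×1000 = -77.974 permil
f_A = (δ_mix − δ_B)/(δ_A − δ_B) = (-63.10 − (-77.974))/(-29.240 − (-77.974))
f_A = 14.874 / 48.734 = 0.3052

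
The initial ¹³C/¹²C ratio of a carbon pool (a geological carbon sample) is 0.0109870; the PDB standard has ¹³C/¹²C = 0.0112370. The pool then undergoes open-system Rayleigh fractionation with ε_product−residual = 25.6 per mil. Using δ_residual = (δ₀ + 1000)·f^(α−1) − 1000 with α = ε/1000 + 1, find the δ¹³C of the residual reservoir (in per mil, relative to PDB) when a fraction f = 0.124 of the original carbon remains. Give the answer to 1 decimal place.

-73.1 per mil

δ₀ = (0.0109870/0.0112370 − 1)×1000 = (0.977752 − 1)×1000 = -22.248 per mil
α − 1 = ε/1000 = 0.0256
f^(α−1) = 0.124^(0.0256) = 0.947963
δ_res = (-22.248 + 1000) × 0.947963 − 1000 = 926.873 − 1000 = -73.13 per mil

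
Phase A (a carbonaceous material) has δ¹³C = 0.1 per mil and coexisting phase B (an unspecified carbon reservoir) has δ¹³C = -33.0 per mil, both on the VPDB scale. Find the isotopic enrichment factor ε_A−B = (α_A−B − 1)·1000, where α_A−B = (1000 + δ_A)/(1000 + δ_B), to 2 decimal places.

α_A−B = (1000 + 0.1) / (1000 + -33.0) = 1000.1 / 967.0 = 1.034230
ε_A−B = (1.034230 − 1) × 1000 = 34.230 per mil
(The approximation ε ≈ δ_A − δ_B would give 33.1 per mil.)

34.23 per mil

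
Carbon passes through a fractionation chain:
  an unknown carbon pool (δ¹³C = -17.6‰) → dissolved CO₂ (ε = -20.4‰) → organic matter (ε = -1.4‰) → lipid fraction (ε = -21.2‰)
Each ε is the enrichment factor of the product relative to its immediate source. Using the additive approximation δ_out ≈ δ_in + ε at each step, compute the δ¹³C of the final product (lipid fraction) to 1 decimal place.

-60.6‰

step 1: δ ≈ -17.6 + (-20.4) = -38.0‰
step 2: δ ≈ -38.0 + (-1.4) = -39.4‰
step 3: δ ≈ -39.4 + (-21.2) = -60.6‰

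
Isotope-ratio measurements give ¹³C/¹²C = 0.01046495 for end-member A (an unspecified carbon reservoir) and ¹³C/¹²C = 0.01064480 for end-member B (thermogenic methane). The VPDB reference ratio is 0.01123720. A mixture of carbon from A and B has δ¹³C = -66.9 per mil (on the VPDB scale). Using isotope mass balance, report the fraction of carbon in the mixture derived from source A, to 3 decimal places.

0.886

δ_A = (0.01046495/0.01123720 − 1)×1000 = (0.931277 − 1)×1000 = -68.723 per mil
δ_B = (0.01064480/0.01123720 − 1)×1000 = (0.947282 − 1)×1000 = -52.718 per mil
f_A = (δ_mix − δ_B)/(δ_A − δ_B) = (-66.9 − (-52.718))/(-68.723 − (-52.718))
f_A = -14.182 / -16.005 = 0.8861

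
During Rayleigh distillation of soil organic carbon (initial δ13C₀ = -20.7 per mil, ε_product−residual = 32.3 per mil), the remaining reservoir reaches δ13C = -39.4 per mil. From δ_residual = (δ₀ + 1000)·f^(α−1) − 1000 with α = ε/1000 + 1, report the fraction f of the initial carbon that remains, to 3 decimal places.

α − 1 = ε/1000 = 0.0323
(δ_res + 1000)/(δ₀ + 1000) = (-39.4 + 1000)/(-20.7 + 1000) = 960.6/979.3 = 0.980905
f = 0.980905^(1/0.0323) = exp(ln(0.980905)/0.0323) = exp(-0.01928/0.0323)
f = exp(-0.5969) = 0.5505

0.551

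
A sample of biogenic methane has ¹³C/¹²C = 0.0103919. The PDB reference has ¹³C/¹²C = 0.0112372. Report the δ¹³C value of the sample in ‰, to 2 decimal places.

δ¹³C = (R_sample / R_standard − 1) × 1000
R_sample / R_standard = 0.0103919 / 0.0112372 = 0.924777
δ¹³C = (0.924777 − 1) × 1000 = -75.223‰

-75.22‰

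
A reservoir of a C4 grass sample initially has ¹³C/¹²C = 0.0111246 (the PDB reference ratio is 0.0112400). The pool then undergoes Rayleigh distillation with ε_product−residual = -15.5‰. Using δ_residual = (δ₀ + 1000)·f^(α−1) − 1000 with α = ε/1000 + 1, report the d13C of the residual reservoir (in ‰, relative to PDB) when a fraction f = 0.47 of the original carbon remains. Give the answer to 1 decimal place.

1.4‰

δ₀ = (0.0111246/0.0112400 − 1)×1000 = (0.989733 − 1)×1000 = -10.267‰
α − 1 = ε/1000 = -0.0155
f^(α−1) = 0.47^(-0.0155) = 1.011772
δ_res = (-10.267 + 1000) × 1.011772 − 1000 = 1001.384 − 1000 = 1.38‰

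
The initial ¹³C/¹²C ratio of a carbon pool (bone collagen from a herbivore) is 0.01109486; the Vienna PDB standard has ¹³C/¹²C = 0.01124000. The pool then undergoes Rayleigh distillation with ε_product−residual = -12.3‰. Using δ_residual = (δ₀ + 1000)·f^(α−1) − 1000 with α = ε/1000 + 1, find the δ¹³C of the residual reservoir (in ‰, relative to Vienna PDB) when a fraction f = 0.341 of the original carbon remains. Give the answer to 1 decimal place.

0.2‰

δ₀ = (0.01109486/0.01124000 − 1)×1000 = (0.987087 − 1)×1000 = -12.913‰
α − 1 = ε/1000 = -0.0123
f^(α−1) = 0.341^(-0.0123) = 1.013321
δ_res = (-12.913 + 1000) × 1.013321 − 1000 = 1000.236 − 1000 = 0.24‰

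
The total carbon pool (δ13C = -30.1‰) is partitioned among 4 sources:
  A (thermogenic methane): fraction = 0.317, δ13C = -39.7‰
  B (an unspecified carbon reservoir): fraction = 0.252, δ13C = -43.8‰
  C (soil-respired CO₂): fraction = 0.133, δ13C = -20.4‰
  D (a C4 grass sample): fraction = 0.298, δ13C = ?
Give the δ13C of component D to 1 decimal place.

-12.6‰

Isotope mass balance: δ_bulk = Σ fᵢ·δᵢ.
-30.1 = 0.317×(-39.7) + 0.252×(-43.8) + 0.133×(-20.4) + 0.298×δ_D
0.298·δ_D = -30.1 − (-26.336) = -3.764
δ_D = -3.764 / 0.298 = -12.63‰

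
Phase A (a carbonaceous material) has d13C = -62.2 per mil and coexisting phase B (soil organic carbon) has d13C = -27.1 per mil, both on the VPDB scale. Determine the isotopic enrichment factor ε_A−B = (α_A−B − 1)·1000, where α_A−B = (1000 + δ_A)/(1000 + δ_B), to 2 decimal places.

-36.08 per mil

α_A−B = (1000 + -62.2) / (1000 + -27.1) = 937.8 / 972.9 = 0.963922
ε_A−B = (0.963922 − 1) × 1000 = -36.078 per mil
(The approximation ε ≈ δ_A − δ_B would give -35.1 per mil.)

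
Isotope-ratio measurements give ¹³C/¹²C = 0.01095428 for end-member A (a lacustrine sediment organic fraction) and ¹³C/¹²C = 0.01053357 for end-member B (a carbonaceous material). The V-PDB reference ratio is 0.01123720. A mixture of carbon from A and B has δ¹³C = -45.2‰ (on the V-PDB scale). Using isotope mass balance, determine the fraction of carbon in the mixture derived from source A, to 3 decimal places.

0.465

δ_A = (0.01095428/0.01123720 − 1)×1000 = (0.974823 − 1)×1000 = -25.177‰
δ_B = (0.01053357/0.01123720 − 1)×1000 = (0.937384 − 1)×1000 = -62.616‰
f_A = (δ_mix − δ_B)/(δ_A − δ_B) = (-45.2 − (-62.616))/(-25.177 − (-62.616))
f_A = 17.416 / 37.439 = 0.4652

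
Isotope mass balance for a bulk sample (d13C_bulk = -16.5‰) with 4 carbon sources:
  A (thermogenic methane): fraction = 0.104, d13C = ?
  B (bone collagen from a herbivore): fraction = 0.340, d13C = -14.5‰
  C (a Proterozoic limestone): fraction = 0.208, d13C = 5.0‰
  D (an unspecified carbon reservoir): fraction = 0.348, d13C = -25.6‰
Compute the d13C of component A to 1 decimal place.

-35.6‰

Isotope mass balance: δ_bulk = Σ fᵢ·δᵢ.
-16.5 = 0.104×δ_A + 0.340×(-14.5) + 0.208×(5.0) + 0.348×(-25.6)
0.104·δ_A = -16.5 − (-12.799) = -3.701
δ_A = -3.701 / 0.104 = -35.59‰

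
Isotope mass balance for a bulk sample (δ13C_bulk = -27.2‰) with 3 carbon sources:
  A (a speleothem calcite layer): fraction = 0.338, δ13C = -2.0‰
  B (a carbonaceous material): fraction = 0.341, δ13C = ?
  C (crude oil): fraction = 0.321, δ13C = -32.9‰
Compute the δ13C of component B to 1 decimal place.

Isotope mass balance: δ_bulk = Σ fᵢ·δᵢ.
-27.2 = 0.338×(-2.0) + 0.341×δ_B + 0.321×(-32.9)
0.341·δ_B = -27.2 − (-11.237) = -15.963
δ_B = -15.963 / 0.341 = -46.81‰

-46.8‰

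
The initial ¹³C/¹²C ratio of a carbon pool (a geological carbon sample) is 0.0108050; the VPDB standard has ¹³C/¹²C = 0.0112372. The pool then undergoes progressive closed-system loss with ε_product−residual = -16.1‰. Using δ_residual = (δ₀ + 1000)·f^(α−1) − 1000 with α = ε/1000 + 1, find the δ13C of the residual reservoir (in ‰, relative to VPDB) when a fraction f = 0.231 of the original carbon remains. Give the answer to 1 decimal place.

δ₀ = (0.0108050/0.0112372 − 1)×1000 = (0.961538 − 1)×1000 = -38.462‰
α − 1 = ε/1000 = -0.0161
f^(α−1) = 0.231^(-0.0161) = 1.023872
δ_res = (-38.462 + 1000) × 1.023872 − 1000 = 984.493 − 1000 = -15.51‰

-15.5‰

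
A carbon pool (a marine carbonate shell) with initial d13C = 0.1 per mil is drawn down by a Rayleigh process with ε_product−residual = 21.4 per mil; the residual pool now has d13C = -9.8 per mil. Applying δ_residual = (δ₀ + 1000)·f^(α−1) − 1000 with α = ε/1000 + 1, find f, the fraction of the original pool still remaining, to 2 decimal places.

α − 1 = ε/1000 = 0.0214
(δ_res + 1000)/(δ₀ + 1000) = (-9.8 + 1000)/(0.1 + 1000) = 990.2/1000.1 = 0.990101
f = 0.990101^(1/0.0214) = exp(ln(0.990101)/0.0214) = exp(-0.00995/0.0214)
f = exp(-0.4649) = 0.6282

0.63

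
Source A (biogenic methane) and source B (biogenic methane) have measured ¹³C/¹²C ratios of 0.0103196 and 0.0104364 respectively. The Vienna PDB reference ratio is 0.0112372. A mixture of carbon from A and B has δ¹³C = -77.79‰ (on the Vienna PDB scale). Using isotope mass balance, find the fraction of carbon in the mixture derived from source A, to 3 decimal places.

0.628

δ_A = (0.0103196/0.0112372 − 1)×1000 = (0.918343 − 1)×1000 = -81.657‰
δ_B = (0.0104364/0.0112372 − 1)×1000 = (0.928737 − 1)×1000 = -71.263‰
f_A = (δ_mix − δ_B)/(δ_A − δ_B) = (-77.79 − (-71.263))/(-81.657 − (-71.263))
f_A = -6.527 / -10.394 = 0.6279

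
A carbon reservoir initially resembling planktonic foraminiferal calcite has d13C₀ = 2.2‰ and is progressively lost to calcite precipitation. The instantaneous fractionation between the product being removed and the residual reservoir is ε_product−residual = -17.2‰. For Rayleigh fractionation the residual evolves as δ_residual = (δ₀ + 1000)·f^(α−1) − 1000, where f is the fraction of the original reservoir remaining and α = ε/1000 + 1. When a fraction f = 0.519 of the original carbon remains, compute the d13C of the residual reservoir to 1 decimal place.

13.6‰

Rayleigh residual: δ_res = (δ₀ + 1000)·f^(α−1) − 1000
α = ε/1000 + 1 = 0.98280, so α − 1 = -0.01720
f^(α−1) = 0.519^(-0.01720) = 1.011345
δ_res = (2.2 + 1000) × 1.011345 − 1000 = 1013.569 − 1000 = 13.57‰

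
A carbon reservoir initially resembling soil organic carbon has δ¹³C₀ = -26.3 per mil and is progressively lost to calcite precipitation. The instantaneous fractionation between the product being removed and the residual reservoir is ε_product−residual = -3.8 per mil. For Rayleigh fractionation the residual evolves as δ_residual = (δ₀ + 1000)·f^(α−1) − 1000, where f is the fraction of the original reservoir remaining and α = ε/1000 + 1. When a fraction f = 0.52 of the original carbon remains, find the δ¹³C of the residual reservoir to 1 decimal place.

Rayleigh residual: δ_res = (δ₀ + 1000)·f^(α−1) − 1000
α = ε/1000 + 1 = 0.99620, so α − 1 = -0.00380
f^(α−1) = 0.52^(-0.00380) = 1.002488
δ_res = (-26.3 + 1000) × 1.002488 − 1000 = 976.123 − 1000 = -23.88 per mil

-23.9 per mil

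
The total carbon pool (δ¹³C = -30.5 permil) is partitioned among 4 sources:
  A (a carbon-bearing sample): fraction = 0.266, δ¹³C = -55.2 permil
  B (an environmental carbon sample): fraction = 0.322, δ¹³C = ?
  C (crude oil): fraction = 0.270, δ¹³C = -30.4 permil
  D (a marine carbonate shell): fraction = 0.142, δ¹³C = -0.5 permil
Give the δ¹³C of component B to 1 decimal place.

Isotope mass balance: δ_bulk = Σ fᵢ·δᵢ.
-30.5 = 0.266×(-55.2) + 0.322×δ_B + 0.270×(-30.4) + 0.142×(-0.5)
0.322·δ_B = -30.5 − (-22.962) = -7.538
δ_B = -7.538 / 0.322 = -23.41 permil

-23.4 permil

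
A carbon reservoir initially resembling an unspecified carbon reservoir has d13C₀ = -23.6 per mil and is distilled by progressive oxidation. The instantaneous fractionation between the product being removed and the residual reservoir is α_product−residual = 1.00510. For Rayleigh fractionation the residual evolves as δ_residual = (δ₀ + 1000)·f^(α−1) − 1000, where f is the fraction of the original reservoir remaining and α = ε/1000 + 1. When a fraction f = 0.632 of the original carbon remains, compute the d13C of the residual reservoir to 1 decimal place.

Rayleigh residual: δ_res = (δ₀ + 1000)·f^(α−1) − 1000
α − 1 = 0.00510
f^(α−1) = 0.632^(0.00510) = 0.997663
δ_res = (-23.6 + 1000) × 0.997663 − 1000 = 974.118 − 1000 = -25.88 per mil

-25.9 per mil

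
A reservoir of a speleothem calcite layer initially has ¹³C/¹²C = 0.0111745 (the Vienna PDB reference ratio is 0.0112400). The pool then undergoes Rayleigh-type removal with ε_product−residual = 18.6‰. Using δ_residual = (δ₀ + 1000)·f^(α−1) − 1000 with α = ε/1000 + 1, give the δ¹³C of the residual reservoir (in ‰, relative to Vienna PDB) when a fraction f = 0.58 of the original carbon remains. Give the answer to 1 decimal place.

δ₀ = (0.0111745/0.0112400 − 1)×1000 = (0.994173 − 1)×1000 = -5.827‰
α − 1 = ε/1000 = 0.0186
f^(α−1) = 0.58^(0.0186) = 0.989919
δ_res = (-5.827 + 1000) × 0.989919 − 1000 = 984.151 − 1000 = -15.85‰

-15.8‰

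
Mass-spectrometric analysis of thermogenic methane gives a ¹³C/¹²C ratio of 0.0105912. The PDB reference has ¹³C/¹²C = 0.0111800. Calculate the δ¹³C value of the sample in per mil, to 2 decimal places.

-52.67 per mil

δ¹³C = (R_sample / R_standard − 1) × 1000
R_sample / R_standard = 0.0105912 / 0.0111800 = 0.947335
δ¹³C = (0.947335 − 1) × 1000 = -52.665 per mil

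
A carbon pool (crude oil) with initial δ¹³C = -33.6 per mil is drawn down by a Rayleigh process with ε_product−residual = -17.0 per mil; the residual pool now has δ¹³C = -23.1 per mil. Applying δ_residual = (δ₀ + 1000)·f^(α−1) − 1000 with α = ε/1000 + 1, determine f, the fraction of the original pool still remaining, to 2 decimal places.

0.53

α − 1 = ε/1000 = -0.0170
(δ_res + 1000)/(δ₀ + 1000) = (-23.1 + 1000)/(-33.6 + 1000) = 976.9/966.4 = 1.010865
f = 1.010865^(1/-0.0170) = exp(ln(1.010865)/-0.0170) = exp(0.01081/-0.0170)
f = exp(-0.6357) = 0.5296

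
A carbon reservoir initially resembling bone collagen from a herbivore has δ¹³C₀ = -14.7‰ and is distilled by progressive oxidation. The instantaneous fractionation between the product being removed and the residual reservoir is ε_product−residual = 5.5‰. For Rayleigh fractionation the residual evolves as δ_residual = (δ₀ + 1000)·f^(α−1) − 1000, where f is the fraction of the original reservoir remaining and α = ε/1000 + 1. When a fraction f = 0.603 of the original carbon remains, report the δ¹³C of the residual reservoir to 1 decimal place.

-17.4‰

Rayleigh residual: δ_res = (δ₀ + 1000)·f^(α−1) − 1000
α = ε/1000 + 1 = 1.00550, so α − 1 = 0.00550
f^(α−1) = 0.603^(0.00550) = 0.997222
δ_res = (-14.7 + 1000) × 0.997222 − 1000 = 982.563 − 1000 = -17.44‰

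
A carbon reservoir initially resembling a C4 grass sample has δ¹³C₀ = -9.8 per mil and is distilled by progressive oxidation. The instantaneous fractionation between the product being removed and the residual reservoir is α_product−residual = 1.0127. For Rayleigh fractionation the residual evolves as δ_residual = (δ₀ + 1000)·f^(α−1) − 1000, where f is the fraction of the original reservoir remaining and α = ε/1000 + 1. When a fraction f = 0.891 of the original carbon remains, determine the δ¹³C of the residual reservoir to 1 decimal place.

-11.3 per mil

Rayleigh residual: δ_res = (δ₀ + 1000)·f^(α−1) − 1000
α − 1 = 0.01270
f^(α−1) = 0.891^(0.01270) = 0.998535
δ_res = (-9.8 + 1000) × 0.998535 − 1000 = 988.750 − 1000 = -11.25 per mil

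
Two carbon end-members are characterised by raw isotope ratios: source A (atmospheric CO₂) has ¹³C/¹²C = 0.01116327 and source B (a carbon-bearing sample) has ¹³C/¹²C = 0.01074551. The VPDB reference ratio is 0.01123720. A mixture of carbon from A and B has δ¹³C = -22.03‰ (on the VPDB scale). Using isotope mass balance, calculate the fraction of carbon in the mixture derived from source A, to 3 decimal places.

δ_A = (0.01116327/0.01123720 − 1)×1000 = (0.993421 − 1)×1000 = -6.579‰
δ_B = (0.01074551/0.01123720 − 1)×1000 = (0.956244 − 1)×1000 = -43.756‰
f_A = (δ_mix − δ_B)/(δ_A − δ_B) = (-22.03 − (-43.756))/(-6.579 − (-43.756))
f_A = 21.726 / 37.177 = 0.5844

0.584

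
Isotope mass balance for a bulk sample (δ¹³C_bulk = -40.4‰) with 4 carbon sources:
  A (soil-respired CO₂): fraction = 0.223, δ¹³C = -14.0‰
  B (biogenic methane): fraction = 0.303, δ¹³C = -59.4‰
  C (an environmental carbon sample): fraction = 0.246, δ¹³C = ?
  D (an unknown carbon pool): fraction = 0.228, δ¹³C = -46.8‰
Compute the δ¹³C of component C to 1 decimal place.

Isotope mass balance: δ_bulk = Σ fᵢ·δᵢ.
-40.4 = 0.223×(-14.0) + 0.303×(-59.4) + 0.246×δ_C + 0.228×(-46.8)
0.246·δ_C = -40.4 − (-31.791) = -8.609
δ_C = -8.609 / 0.246 = -35.00‰

-35.0‰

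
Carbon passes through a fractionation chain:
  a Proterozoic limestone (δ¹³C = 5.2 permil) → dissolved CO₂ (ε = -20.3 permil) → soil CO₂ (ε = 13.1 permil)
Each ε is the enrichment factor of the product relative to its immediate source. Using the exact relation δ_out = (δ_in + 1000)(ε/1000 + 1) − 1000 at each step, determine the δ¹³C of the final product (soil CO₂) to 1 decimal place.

-2.3 permil

step 1: δ = (5.20 + 1000)·(-20.3/1000 + 1) − 1000 = -15.21 permil
step 2: δ = (-15.21 + 1000)·(13.1/1000 + 1) − 1000 = -2.30 permil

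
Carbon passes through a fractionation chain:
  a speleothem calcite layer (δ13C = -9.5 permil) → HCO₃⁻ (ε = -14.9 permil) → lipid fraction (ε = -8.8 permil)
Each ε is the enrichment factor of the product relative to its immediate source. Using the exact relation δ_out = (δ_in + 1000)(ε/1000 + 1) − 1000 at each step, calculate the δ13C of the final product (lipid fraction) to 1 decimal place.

step 1: δ = (-9.50 + 1000)·(-14.9/1000 + 1) − 1000 = -24.26 permil
step 2: δ = (-24.26 + 1000)·(-8.8/1000 + 1) − 1000 = -32.84 permil

-32.8 permil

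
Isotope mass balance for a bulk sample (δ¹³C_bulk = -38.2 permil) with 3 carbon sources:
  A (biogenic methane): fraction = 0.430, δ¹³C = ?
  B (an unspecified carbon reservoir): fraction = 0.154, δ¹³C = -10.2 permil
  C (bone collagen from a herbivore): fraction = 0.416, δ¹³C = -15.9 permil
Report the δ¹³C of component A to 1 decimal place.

Isotope mass balance: δ_bulk = Σ fᵢ·δᵢ.
-38.2 = 0.430×δ_A + 0.154×(-10.2) + 0.416×(-15.9)
0.430·δ_A = -38.2 − (-8.185) = -30.015
δ_A = -30.015 / 0.430 = -69.80 permil

-69.8 permil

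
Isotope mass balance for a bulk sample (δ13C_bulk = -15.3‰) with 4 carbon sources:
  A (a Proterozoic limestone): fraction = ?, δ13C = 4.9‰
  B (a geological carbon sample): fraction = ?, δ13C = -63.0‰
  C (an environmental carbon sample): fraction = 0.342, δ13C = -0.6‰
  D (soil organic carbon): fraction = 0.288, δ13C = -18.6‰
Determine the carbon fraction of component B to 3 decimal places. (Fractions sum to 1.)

0.170

Let f_B and f_A be the unknown fractions; fractions sum to 1 so f_B + f_A = 0.370.
Mass balance: Σ fᵢ·δᵢ = δ_bulk ⇒ f_B·(-63.0) + f_A·(4.9) = -15.3 − (-5.562) = -9.738
Substitute f_A = 0.370 − f_B:
f_B·(-63.0 − 4.9) = -9.738 − 0.370×(4.9) = -11.551
f_B = -11.551 / -67.9 = 0.1701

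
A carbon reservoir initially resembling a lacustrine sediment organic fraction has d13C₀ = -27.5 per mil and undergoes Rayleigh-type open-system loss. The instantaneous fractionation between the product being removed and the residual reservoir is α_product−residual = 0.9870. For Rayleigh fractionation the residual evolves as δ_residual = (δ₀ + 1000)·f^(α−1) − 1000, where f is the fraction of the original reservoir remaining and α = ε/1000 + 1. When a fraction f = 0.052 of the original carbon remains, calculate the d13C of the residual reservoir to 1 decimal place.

Rayleigh residual: δ_res = (δ₀ + 1000)·f^(α−1) − 1000
α − 1 = -0.01300
f^(α−1) = 0.052^(-0.01300) = 1.039183
δ_res = (-27.5 + 1000) × 1.039183 − 1000 = 1010.605 − 1000 = 10.61 per mil

10.6 per mil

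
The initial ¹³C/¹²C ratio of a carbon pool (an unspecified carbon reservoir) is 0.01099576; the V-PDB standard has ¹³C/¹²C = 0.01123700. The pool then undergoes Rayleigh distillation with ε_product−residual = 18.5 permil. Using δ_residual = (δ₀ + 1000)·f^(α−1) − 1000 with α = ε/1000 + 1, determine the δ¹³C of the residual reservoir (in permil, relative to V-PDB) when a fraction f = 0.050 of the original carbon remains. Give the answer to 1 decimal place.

δ₀ = (0.01099576/0.01123700 − 1)×1000 = (0.978532 − 1)×1000 = -21.468 permil
α − 1 = ε/1000 = 0.0185
f^(α−1) = 0.050^(0.0185) = 0.946087
δ_res = (-21.468 + 1000) × 0.946087 − 1000 = 925.776 − 1000 = -74.22 permil

-74.2 permil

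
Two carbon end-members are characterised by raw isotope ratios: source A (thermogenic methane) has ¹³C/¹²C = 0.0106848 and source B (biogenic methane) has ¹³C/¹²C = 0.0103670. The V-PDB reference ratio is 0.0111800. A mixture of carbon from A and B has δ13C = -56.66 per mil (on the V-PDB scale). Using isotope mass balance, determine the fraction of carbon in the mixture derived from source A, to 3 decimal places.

0.565

δ_A = (0.0106848/0.0111800 − 1)×1000 = (0.955707 − 1)×1000 = -44.293 per mil
δ_B = (0.0103670/0.0111800 − 1)×1000 = (0.927281 − 1)×1000 = -72.719 per mil
f_A = (δ_mix − δ_B)/(δ_A − δ_B) = (-56.66 − (-72.719))/(-44.293 − (-72.719))
f_A = 16.059 / 28.426 = 0.5650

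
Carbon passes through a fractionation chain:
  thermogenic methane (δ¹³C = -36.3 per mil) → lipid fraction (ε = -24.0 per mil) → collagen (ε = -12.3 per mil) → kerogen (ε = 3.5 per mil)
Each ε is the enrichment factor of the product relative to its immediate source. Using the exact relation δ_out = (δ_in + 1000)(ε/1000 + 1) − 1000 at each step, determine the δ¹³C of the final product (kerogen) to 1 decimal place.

-67.7 per mil

step 1: δ = (-36.30 + 1000)·(-24.0/1000 + 1) − 1000 = -59.43 per mil
step 2: δ = (-59.43 + 1000)·(-12.3/1000 + 1) − 1000 = -71.00 per mil
step 3: δ = (-71.00 + 1000)·(3.5/1000 + 1) − 1000 = -67.75 per mil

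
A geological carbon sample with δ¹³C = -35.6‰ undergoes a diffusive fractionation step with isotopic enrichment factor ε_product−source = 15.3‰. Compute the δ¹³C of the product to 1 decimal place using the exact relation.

To first order, δ_product ≈ δ_source + ε = -20.3‰.
Exactly, δ_product = (δ_source + 1000)·(ε/1000 + 1) − 1000.
δ_product = (-35.6 + 1000) × (15.3/1000 + 1) − 1000
δ_product = -20.84‰

-20.8‰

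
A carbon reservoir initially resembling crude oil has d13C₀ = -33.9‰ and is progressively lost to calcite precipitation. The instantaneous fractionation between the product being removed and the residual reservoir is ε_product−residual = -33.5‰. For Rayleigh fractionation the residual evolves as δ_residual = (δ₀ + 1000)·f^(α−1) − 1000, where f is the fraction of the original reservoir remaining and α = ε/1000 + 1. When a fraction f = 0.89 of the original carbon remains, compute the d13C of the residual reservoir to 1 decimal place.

Rayleigh residual: δ_res = (δ₀ + 1000)·f^(α−1) − 1000
α = ε/1000 + 1 = 0.96650, so α − 1 = -0.03350
f^(α−1) = 0.89^(-0.03350) = 1.003912
δ_res = (-33.9 + 1000) × 1.003912 − 1000 = 969.879 − 1000 = -30.12‰

-30.1‰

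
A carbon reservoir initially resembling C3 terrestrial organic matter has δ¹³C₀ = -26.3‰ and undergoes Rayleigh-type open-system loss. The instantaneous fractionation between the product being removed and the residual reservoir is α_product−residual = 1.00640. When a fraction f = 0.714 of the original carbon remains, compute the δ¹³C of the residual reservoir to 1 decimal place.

-28.4‰

Rayleigh residual: δ_res = (δ₀ + 1000)·f^(α−1) − 1000
α − 1 = 0.00640
f^(α−1) = 0.714^(0.00640) = 0.997846
δ_res = (-26.3 + 1000) × 0.997846 − 1000 = 971.603 − 1000 = -28.40‰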